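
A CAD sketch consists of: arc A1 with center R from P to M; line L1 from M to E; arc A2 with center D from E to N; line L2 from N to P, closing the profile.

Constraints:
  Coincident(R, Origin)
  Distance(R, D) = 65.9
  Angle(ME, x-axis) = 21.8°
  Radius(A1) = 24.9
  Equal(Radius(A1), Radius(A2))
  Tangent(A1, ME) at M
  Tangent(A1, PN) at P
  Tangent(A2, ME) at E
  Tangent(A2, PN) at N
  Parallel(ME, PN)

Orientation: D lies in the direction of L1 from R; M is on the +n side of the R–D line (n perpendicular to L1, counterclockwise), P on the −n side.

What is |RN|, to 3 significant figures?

70.4

Tangency of A1 to both parallel lines with radius 24.9 puts M and P at R ± 24.9·n: M = (-9.25, 23.1), P = (9.25, -23.1). Equal radii place E and N the same way about D: E = D + 24.9·n = (51.9, 47.6), N = D − 24.9·n = (70.4, 1.35). Then |RN| = |N − R| = 70.4.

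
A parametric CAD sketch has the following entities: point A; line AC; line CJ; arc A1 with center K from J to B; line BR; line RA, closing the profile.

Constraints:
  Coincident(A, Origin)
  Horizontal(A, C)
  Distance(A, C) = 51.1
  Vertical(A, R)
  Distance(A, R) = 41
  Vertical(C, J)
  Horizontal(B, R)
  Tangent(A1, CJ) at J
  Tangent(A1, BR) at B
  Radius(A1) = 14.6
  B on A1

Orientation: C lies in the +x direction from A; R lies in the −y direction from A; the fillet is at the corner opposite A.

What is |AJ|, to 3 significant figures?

57.5

A is at the origin; A and C share the same y with |AC| = 51.1 and C on the +x side, so C = (51.1, 0.00). AR is vertical with |AR| = 41.0 and R on the −y side, so R = (0.00, -41.0). The virtual corner opposite A is at (51.1, -41.0). A1 meets CJ tangentially, so KJ is at right angles to CJ and since A1 is tangent to BR there, KB ⟂ BR, with radius 14.6, so the center K sits 14.6 in from both sides at K = (36.5, -26.4). That places the tangent points at J = (51.1, -26.4) on CJ and B = (36.5, -41.0) on BR. Then |AJ| = |J − A| = 57.5.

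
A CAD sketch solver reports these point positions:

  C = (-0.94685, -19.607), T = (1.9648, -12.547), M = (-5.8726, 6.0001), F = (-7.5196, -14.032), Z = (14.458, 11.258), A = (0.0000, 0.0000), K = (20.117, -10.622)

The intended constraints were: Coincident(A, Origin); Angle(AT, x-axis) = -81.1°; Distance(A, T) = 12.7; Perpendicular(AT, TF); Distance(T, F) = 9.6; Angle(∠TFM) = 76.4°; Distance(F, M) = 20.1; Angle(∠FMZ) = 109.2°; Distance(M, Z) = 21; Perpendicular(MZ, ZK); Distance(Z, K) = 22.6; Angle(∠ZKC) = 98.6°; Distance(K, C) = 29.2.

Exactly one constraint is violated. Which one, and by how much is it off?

Distance(K, C) = 29.2 — off by 6.30.

A = (0.00, 0.00) ✓; AT at -81.10° ✓; |AT| = 12.70 ✓; ∠(AT, TF) = 90.00° ✓; |TF| = 9.600 ✓; ∠TFM = 76.40° ✓; |FM| = 20.10 ✓; ∠FMZ = 109.2° ✓; |MZ| = 21.00 ✓; ∠(MZ, ZK) = 90.00° ✓; |ZK| = 22.60 ✓; ∠ZKC = 98.60° ✓; |KC| = 22.90 ✗.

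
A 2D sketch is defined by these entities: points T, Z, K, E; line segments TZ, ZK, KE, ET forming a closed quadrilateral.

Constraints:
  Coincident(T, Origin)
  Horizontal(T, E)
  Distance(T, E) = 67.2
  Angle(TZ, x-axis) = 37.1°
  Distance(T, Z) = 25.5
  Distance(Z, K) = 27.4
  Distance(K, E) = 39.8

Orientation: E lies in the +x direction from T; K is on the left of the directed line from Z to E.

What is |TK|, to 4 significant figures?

52.90

T is at the origin; TE is horizontal with |TE| = 67.2 and E in +x, so E = (67.2, 0). TZ runs at 37.1° with |TZ| = 25.5, so Z = (20.34, 15.38). K is determined by |ZK| = 27.4 and |KE| = 39.8 together: it lies at the intersection of circle(Z, 27.4) and circle(E, 39.8). With |ZE| = 49.32, the foot of the radical line on ZE is 16.21 from Z and the perpendicular offset is √(27.4² − 16.21²) = 22.09. Taking the left-of-ZE solution: K = (42.63, 31.31).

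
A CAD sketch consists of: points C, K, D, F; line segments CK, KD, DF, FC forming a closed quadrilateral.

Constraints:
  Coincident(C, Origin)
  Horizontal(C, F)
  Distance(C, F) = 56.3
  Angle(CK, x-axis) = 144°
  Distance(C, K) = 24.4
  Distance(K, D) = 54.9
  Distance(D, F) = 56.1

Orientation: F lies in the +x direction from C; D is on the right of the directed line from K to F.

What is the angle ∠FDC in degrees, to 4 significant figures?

73.08°

C is at the origin; CF is horizontal with |CF| = 56.3 and F in +x, so F = (56.3, 0). CK runs at 144.0° with |CK| = 24.4, so K = (-19.74, 14.34). D is determined by |KD| = 54.9 and |DF| = 56.1 together: it lies at the intersection of circle(K, 54.9) and circle(F, 56.1). With |KF| = 77.38, the foot of the radical line on KF is 37.83 from K and the perpendicular offset is √(54.9² − 37.83²) = 39.79. Taking the right-of-KF solution: D = (10.06, -31.77).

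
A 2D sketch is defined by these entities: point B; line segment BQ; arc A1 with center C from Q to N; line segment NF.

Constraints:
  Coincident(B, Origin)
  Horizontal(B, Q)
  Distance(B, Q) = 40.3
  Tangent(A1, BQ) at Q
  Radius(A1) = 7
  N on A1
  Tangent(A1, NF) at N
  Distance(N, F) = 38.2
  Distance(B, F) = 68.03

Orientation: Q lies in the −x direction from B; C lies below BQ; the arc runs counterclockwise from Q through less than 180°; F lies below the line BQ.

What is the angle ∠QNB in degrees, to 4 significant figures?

34.14°

Checks: |CN| = 7.000 ✓; ∠(CN, NF) = 90.00° ✓; |NF| = 38.20 ✓; |BF| = 68.03 ✓.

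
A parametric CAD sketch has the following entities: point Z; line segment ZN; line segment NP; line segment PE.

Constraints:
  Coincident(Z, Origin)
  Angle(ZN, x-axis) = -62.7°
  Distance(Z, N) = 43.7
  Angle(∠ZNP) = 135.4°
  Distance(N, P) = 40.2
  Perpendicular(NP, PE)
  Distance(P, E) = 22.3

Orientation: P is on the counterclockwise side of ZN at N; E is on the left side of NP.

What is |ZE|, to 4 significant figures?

71.81

Z is at the origin; ZN runs at -62.7° with length 43.7, so N = 43.7·(cos -62.7°, sin -62.7°) = (20.04, -38.83). ∠ZNP = 135.4°, so NP runs at -62.7° + (180° − 135.4°) = -18.10° from the x-axis; with |NP| = 40.2, P = N + 40.2·(cos -18.10°, sin -18.10°) = (58.25, -51.32). The perpendicularity gives PE at right angles to NP; with |PE| = 22.3 on the left of NP, E = P + 22.3·(0.3107, 0.9505) = (65.18, -30.13). Then |ZE| = |E − Z| = 71.81.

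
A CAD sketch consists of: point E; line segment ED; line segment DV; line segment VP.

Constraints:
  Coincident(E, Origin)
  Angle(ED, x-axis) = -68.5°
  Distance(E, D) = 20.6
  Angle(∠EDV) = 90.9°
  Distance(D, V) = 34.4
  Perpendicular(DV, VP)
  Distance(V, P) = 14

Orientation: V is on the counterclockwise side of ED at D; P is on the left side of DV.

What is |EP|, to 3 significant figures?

35.3

E is at the origin; ED runs at -68.5° with length 20.6, so D = 20.6·(cos -68.5°, sin -68.5°) = (7.55, -19.2). ∠EDV = 90.9°, so DV runs at -68.5° + (180° − 90.9°) = 20.6° from the x-axis; with |DV| = 34.4, V = D + 34.4·(cos 20.6°, sin 20.6°) = (39.8, -7.06). DV ⟂ VP; with |VP| = 14.0 on the left of DV, P = V + 14.0·(-0.352, 0.936) = (34.8, 6.04). Then |EP| = |P − E| = 35.3.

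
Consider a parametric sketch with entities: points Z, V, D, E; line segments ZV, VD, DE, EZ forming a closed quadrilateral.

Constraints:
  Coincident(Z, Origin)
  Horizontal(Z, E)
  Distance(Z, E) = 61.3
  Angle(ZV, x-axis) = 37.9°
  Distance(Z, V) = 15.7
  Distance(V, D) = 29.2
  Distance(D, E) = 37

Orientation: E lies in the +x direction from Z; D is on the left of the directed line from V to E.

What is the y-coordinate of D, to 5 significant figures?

26.927

Z is at the origin; Z and E share the same y with |ZE| = 61.3 and E in +x, so E = (61.3, 0). ZV runs at 37.9° with |ZV| = 15.7, so V = (12.389, 9.6443). D is determined by |VD| = 29.2 and |DE| = 37.0 together: it lies at the intersection of circle(V, 29.2) and circle(E, 37.0). With |VE| = 49.853, the foot of the radical line on VE is 19.748 from V and the perpendicular offset is √(29.2² − 19.748²) = 21.510. Taking the left-of-VE solution: D = (35.924, 26.927).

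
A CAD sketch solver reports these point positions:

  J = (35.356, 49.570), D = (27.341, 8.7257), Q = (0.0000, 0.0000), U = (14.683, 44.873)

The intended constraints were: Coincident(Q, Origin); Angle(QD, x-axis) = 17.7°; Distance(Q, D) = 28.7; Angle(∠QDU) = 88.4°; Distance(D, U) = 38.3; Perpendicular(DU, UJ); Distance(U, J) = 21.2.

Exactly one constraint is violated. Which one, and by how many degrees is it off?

Perpendicular(DU, UJ) — off by 6.50°.

Q = (0.00, 0.00) ✓; QD at 17.70° ✓; |QD| = 28.70 ✓; ∠QDU = 88.40° ✓; |DU| = 38.30 ✓; ∠(DU, UJ) = 96.50° ✗; |UJ| = 21.20 ✓.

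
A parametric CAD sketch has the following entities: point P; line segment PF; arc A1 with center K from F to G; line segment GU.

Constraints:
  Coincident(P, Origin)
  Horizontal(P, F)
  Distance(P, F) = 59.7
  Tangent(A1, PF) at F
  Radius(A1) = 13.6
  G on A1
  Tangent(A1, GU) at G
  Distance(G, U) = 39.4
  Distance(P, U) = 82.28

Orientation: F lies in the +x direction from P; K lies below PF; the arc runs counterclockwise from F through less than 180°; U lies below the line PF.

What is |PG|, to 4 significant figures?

50.47

P is at the origin; P and F share the same y with |PF| = 59.7 and F on the +x side, so F = (59.70, 0.000). Since A1 is tangent to PF there, KF ⟂ PF, so K = F + (0, -13.6) = (59.70, -13.60). Since KG ⟂ GU (tangency), |KU| = √(13.6² + 39.4²) = 41.68 regardless of where G sits on A1. So U lies on both circle(P, 82.28) and circle(K, 41.68); the below-PF intersection is U = (60.96, -55.26). G is the foot of the tangent from U: G = (46.98, -18.42).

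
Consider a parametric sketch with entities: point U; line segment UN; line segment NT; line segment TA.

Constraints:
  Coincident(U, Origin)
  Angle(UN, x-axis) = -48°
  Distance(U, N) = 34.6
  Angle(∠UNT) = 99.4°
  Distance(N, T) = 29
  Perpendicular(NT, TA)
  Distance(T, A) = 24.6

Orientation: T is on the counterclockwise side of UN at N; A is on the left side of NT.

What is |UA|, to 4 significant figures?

35.94

U is at the origin; UN runs at -48.0° with length 34.6, so N = 34.6·(cos -48.0°, sin -48.0°) = (23.15, -25.71). ∠UNT = 99.4°, so NT runs at -48.0° + (180° − 99.4°) = 32.60° from the x-axis; with |NT| = 29.0, T = N + 29.0·(cos 32.60°, sin 32.60°) = (47.58, -10.09). NT is perpendicular to TA; with |TA| = 24.6 on the left of NT, A = T + 24.6·(-0.5388, 0.8425) = (34.33, 10.64). Then |UA| = |A − U| = 35.94.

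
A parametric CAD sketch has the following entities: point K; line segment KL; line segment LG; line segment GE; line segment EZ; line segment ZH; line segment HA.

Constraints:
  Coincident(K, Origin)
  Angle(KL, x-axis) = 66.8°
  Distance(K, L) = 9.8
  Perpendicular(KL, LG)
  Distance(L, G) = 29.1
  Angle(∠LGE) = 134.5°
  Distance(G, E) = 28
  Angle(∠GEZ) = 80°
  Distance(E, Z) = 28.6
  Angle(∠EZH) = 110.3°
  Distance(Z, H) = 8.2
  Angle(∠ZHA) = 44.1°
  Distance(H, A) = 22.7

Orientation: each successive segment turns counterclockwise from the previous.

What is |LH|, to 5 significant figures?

36.459

K is at the origin; KL runs at 66.8° with length 9.8, so L = (3.8606, 9.0075). KL is perpendicular to LG, so LG runs at 156.80°; with |LG| = 29.1, G = (-22.886, 20.471). ∠LGE = 134.5° gives GE at -157.70° from the x-axis; with |GE| = 28.0, E = (-48.792, 9.8465). ∠GEZ = 80.0° gives EZ at -57.700° from the x-axis; with |EZ| = 28.6, Z = (-33.510, -14.328). ∠EZH = 110.3° gives ZH at 12.000° from the x-axis; with |ZH| = 8.2, H = (-25.489, -12.623). Then |LH| = |H − L| = 36.459.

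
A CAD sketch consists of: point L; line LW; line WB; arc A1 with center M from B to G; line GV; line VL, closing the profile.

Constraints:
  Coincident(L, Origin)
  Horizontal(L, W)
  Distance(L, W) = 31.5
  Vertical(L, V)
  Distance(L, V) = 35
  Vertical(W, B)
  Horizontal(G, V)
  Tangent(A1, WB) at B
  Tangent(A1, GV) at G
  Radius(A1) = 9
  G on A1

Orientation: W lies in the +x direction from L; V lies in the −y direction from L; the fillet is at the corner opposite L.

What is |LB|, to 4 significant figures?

40.84

L is at the origin; L and W share the same y with |LW| = 31.5 and W on the +x side, so W = (31.50, 0.000). LV is vertical with |LV| = 35.0 and V on the −y side, so V = (0.000, -35.00). The virtual corner opposite L is at (31.50, -35.00). A1 meets WB tangentially, so MB is at right angles to WB and A1 meets GV tangentially, so MG is at right angles to GV, with radius 9.0, so the center M sits 9.0 in from both sides at M = (22.50, -26.00). That places the tangent points at B = (31.50, -26.00) on WB and G = (22.50, -35.00) on GV. Then |LB| = |B − L| = 40.84.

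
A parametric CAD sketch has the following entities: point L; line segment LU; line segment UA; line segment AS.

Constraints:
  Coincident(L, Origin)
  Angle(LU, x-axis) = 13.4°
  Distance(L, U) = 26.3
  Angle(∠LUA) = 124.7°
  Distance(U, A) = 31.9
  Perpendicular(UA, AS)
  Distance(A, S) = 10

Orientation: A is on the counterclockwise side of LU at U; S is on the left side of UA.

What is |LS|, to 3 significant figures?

48.3

∠LUA = 124.7°, so UA runs at 13.4° + (180° − 124.7°) = 68.7° from the x-axis; with |UA| = 31.9, A = U + 31.9·(cos 68.7°, sin 68.7°) = (37.2, 35.8). The perpendicularity gives AS at right angles to UA; with |AS| = 10.0 on the left of UA, S = A + 10.0·(-0.932, 0.363) = (27.9, 39.4). Then |LS| = |S − L| = 48.3.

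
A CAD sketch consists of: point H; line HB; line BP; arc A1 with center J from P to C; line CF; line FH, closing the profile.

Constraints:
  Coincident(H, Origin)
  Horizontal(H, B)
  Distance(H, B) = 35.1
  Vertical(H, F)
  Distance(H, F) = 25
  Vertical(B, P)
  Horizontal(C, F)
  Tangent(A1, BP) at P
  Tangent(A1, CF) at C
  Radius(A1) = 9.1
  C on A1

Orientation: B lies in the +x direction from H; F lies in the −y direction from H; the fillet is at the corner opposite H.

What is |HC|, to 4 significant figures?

36.07

H is at the origin; H and B share the same y with |HB| = 35.1 and B on the +x side, so B = (35.10, 0.000). H and F share the same x with |HF| = 25.0 and F on the −y side, so F = (0.000, -25.00). The virtual corner opposite H is at (35.10, -25.00). A1 meets BP tangentially, so JP is at right angles to BP and A1 meets CF tangentially, so JC is at right angles to CF, with radius 9.1, so the center J sits 9.1 in from both sides at J = (26.00, -15.90). That places the tangent points at P = (35.10, -15.90) on BP and C = (26.00, -25.00) on CF. Then |HC| = |C − H| = 36.07.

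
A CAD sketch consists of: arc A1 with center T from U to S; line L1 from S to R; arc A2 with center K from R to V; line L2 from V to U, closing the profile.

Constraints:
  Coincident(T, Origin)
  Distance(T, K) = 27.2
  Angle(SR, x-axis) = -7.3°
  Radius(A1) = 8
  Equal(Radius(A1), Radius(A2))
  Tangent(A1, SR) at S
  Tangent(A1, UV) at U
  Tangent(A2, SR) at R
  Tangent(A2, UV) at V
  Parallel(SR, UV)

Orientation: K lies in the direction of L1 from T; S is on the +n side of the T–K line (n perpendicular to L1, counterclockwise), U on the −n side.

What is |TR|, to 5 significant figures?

28.352

The slot axis is L1's direction at -7.3°, so u = (cos -7.3°, sin -7.3°) = (0.99189, -0.12706) and n = (−sin -7.3°, cos -7.3°) = (0.12706, 0.99189). T is at the origin and K lies 27.2 along u from T, so K = 27.2·u = (26.980, -3.4562). Tangency of A1 to both parallel lines with radius 8.0 puts S and U at T ± 8.0·n: S = (1.0165, 7.9352), U = (-1.0165, -7.9352). Equal radii place R and V the same way about K: R = K + 8.0·n = (27.996, 4.4790), V = K − 8.0·n = (25.963, -11.391). Then |TR| = |R − T| = 28.352.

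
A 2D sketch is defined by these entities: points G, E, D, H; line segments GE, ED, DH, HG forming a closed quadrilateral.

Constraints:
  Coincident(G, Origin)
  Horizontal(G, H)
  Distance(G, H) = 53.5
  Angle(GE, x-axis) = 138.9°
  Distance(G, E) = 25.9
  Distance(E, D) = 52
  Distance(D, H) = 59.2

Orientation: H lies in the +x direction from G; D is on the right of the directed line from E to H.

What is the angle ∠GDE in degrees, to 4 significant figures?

20.29°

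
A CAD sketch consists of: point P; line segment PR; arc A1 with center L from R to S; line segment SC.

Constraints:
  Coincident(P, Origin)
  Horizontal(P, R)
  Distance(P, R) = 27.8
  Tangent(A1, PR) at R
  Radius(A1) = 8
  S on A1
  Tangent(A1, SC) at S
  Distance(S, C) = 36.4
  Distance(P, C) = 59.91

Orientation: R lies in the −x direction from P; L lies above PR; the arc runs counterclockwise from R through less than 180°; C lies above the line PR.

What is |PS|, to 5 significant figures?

24.768

P is at the origin; P and R share the same y with |PR| = 27.8 and R on the −x side, so R = (-27.800, 0.0000). The tangent condition forces LR to be normal to PR, so L = R + (0, 8) = (-27.800, 8.0000). Since LS ⟂ SC (tangency), |LC| = √(8.0² + 36.4²) = 37.269 regardless of where S sits on A1. So C lies on both circle(P, 59.91) and circle(L, 37.269); the above-PR intersection is C = (-42.462, 42.264). S is the foot of the tangent from C: S = (-21.292, 12.653).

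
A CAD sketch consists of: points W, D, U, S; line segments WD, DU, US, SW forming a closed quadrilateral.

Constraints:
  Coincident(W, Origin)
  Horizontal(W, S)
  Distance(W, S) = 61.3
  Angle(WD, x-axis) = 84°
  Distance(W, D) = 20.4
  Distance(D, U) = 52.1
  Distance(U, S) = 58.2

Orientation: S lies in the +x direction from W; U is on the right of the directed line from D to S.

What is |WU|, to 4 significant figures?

33.11

Checks: |DU| = 52.10 ✓; |US| = 58.20 ✓.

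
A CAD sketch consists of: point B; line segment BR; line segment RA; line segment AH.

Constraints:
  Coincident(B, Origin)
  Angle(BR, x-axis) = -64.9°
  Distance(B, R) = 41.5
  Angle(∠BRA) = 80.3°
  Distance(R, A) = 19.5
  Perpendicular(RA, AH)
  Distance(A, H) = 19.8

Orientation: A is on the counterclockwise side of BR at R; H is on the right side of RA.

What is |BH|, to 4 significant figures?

61.98

B is at the origin; BR runs at -64.9° with length 41.5, so R = 41.5·(cos -64.9°, sin -64.9°) = (17.60, -37.58). ∠BRA = 80.3°, so RA runs at -64.9° + (180° − 80.3°) = 34.80° from the x-axis; with |RA| = 19.5, A = R + 19.5·(cos 34.80°, sin 34.80°) = (33.62, -26.45). RA is perpendicular to AH; with |AH| = 19.8 on the right of RA, H = A + 19.8·(0.5707, -0.8211) = (44.92, -42.71). Then |BH| = |H − B| = 61.98.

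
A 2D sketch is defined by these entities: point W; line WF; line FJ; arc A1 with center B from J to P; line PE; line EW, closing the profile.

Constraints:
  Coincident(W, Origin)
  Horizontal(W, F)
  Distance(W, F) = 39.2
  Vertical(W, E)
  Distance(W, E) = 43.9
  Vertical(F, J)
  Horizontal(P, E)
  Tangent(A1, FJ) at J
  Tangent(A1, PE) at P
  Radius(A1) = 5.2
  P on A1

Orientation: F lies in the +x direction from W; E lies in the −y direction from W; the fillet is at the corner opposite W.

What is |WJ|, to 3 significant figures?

55.1

W is at the origin; WF is horizontal with |WF| = 39.2 and F on the +x side, so F = (39.2, 0.00). WE is vertical with |WE| = 43.9 and E on the −y side, so E = (0.00, -43.9). The virtual corner opposite W is at (39.2, -43.9). Tangency of A1 to FJ means the radius BJ is perpendicular to FJ and A1 meets PE tangentially, so BP is at right angles to PE, with radius 5.2, so the center B sits 5.2 in from both sides at B = (34.0, -38.7). That places the tangent points at J = (39.2, -38.7) on FJ and P = (34.0, -43.9) on PE. Then |WJ| = |J − W| = 55.1.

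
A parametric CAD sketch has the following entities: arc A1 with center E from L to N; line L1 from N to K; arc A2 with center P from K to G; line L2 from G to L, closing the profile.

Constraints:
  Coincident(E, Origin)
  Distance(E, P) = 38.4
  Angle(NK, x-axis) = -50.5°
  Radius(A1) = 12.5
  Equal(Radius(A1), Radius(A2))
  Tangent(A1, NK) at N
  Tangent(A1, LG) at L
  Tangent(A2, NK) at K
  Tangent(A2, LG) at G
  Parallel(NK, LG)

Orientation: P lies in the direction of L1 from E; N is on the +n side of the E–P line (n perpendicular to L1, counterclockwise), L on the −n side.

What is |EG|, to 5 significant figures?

40.383

The slot axis is L1's direction at -50.5°, so u = (cos -50.5°, sin -50.5°) = (0.63608, -0.77162) and n = (−sin -50.5°, cos -50.5°) = (0.77162, 0.63608). E is at the origin and P lies 38.4 along u from E, so P = 38.4·u = (24.425, -29.630). Tangency of A1 to both parallel lines with radius 12.5 puts N and L at E ± 12.5·n: N = (9.6453, 7.9510), L = (-9.6453, -7.9510). Equal radii place K and G the same way about P: K = P + 12.5·n = (34.071, -21.679), G = P − 12.5·n = (14.780, -37.581). Then |EG| = |G − E| = 40.383.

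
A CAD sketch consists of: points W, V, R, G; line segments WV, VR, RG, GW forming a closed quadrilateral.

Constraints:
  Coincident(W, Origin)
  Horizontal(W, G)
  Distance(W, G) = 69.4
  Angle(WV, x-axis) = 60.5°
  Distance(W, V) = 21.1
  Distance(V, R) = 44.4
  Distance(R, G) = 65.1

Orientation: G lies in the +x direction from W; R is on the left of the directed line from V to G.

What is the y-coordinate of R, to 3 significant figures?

55.3

Checks: |VR| = 44.40 ✓; |RG| = 65.10 ✓.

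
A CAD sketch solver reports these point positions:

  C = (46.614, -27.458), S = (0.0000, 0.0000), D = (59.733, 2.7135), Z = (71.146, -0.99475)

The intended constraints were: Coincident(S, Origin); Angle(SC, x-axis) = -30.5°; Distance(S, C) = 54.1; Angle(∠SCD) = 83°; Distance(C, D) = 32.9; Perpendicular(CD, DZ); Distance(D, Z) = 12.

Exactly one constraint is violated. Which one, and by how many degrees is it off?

Perpendicular(CD, DZ) — off by 5.50°.

S = (0.00, 0.00) ✓; SC at -30.50° ✓; |SC| = 54.10 ✓; ∠SCD = 83.00° ✓; |CD| = 32.90 ✓; ∠(CD, DZ) = 84.50° ✗; |DZ| = 12.00 ✓.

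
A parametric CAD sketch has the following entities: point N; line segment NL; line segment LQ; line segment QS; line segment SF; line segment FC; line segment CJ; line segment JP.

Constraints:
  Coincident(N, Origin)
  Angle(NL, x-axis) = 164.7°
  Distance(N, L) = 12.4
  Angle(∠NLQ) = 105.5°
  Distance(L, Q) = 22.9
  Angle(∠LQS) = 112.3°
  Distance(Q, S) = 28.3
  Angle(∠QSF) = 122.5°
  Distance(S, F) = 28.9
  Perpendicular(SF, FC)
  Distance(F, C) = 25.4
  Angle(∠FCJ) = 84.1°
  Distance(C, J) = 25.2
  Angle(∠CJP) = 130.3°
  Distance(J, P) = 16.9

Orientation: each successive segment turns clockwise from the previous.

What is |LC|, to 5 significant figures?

35.360

∠QSF = 122.5° gives SF at -35.000° from the x-axis; with |SF| = 28.9, F = (37.779, 20.425). The perpendicularity gives FC at right angles to SF, so FC runs at -125.00°; with |FC| = 25.4, C = (23.210, -0.38099). Then |LC| = |C − L| = 35.360.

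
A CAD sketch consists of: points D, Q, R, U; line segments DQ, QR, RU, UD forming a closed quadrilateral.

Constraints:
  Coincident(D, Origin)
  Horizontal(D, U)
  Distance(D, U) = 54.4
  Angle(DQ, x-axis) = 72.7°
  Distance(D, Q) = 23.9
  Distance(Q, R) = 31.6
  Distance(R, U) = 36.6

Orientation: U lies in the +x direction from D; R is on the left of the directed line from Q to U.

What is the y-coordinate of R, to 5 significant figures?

32.329

D is at the origin; D and U share the same y with |DU| = 54.4 and U in +x, so U = (54.4, 0). DQ runs at 72.7° with |DQ| = 23.9, so Q = (7.1073, 22.819). R is determined by |QR| = 31.6 and |RU| = 36.6 together: it lies at the intersection of circle(Q, 31.6) and circle(U, 36.6). With |QU| = 52.510, the foot of the radical line on QU is 23.008 from Q and the perpendicular offset is √(31.6² − 23.008²) = 21.661. Taking the left-of-QU solution: R = (37.242, 32.329).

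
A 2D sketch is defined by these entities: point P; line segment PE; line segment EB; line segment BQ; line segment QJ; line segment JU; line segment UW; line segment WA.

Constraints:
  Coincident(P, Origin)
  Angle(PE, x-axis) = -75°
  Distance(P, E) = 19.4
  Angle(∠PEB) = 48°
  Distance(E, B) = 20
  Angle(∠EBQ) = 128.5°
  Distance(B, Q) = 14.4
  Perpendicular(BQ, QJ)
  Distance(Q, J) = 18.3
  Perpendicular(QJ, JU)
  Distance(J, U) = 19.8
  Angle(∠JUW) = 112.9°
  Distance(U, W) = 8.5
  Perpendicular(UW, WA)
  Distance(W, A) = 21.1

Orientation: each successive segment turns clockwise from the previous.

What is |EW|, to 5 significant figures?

6.3925

QJ is perpendicular to JU, so JU runs at -78.500°; with |JU| = 19.8, U = (6.2102, -11.302). ∠JUW = 112.9° gives UW at -145.60° from the x-axis; with |UW| = 8.5, W = (-0.80330, -16.105). Then |EW| = |W − E| = 6.3925.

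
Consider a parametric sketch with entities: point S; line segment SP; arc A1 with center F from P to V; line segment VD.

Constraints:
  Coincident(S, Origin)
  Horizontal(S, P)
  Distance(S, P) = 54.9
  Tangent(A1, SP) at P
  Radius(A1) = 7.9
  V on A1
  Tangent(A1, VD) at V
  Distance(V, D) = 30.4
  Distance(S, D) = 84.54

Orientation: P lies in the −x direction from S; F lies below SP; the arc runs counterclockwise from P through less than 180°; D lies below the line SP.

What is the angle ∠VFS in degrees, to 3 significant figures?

132°

S is at the origin; S and P share the same y with |SP| = 54.9 and P on the −x side, so P = (-54.9, 0.00). A1 meets SP tangentially, so FP is at right angles to SP, so F = P + (0, -7.9) = (-54.9, -7.90). Since FV ⟂ VD (tangency), |FD| = √(7.9² + 30.4²) = 31.4 regardless of where V sits on A1. So D lies on both circle(S, 84.54) and circle(F, 31.4); the below-SP intersection is D = (-80.3, -26.3). V is the foot of the tangent from D: V = (-61.0, -2.87).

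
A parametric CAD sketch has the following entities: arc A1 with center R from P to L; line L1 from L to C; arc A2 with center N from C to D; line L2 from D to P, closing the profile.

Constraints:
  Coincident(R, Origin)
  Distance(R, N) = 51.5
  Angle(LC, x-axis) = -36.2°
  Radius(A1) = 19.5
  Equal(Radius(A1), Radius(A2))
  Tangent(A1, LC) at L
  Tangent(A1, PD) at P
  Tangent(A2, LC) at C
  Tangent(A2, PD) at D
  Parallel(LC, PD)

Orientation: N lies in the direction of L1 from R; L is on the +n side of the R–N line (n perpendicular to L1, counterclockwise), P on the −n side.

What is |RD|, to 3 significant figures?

55.1

The slot axis is L1's direction at -36.2°, so u = (cos -36.2°, sin -36.2°) = (0.807, -0.591) and n = (−sin -36.2°, cos -36.2°) = (0.591, 0.807). R is at the origin and N lies 51.5 along u from R, so N = 51.5·u = (41.6, -30.4). Tangency of A1 to both parallel lines with radius 19.5 puts L and P at R ± 19.5·n: L = (11.5, 15.7), P = (-11.5, -15.7). Equal radii place C and D the same way about N: C = N + 19.5·n = (53.1, -14.7), D = N − 19.5·n = (30.0, -46.2). Then |RD| = |D − R| = 55.1.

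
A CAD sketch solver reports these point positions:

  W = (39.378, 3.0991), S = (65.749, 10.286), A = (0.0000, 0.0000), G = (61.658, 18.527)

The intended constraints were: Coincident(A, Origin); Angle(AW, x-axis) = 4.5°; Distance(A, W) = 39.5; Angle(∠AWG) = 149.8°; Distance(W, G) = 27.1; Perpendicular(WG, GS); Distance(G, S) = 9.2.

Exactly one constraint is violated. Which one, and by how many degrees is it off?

Perpendicular(WG, GS) — off by 8.30°.

A = (0.00, 0.00) ✓; AW at 4.500° ✓; |AW| = 39.50 ✓; ∠AWG = 149.8° ✓; |WG| = 27.10 ✓; ∠(WG, GS) = 98.30° ✗; |GS| = 9.201 ✓.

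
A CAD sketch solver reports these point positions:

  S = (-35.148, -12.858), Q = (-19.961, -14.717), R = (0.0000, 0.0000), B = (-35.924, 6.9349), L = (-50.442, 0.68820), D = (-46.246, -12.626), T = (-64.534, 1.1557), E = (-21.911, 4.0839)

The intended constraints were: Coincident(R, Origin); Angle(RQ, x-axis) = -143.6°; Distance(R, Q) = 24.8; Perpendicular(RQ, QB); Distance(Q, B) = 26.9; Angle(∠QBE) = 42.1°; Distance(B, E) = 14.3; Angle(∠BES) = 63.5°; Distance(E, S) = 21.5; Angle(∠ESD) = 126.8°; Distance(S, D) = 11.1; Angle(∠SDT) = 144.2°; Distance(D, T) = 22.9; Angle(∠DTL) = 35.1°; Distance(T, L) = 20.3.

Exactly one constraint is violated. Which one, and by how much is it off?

Distance(T, L) = 20.3 — off by 6.20.

R = (0.00, 0.00) ✓; RQ at -143.6° ✓; |RQ| = 24.80 ✓; ∠(RQ, QB) = 90.00° ✓; |QB| = 26.90 ✓; ∠QBE = 42.10° ✓; |BE| = 14.30 ✓; ∠BES = 63.50° ✓; |ES| = 21.50 ✓; ∠ESD = 126.8° ✓; |SD| = 11.10 ✓; ∠SDT = 144.2° ✓; |DT| = 22.90 ✓; ∠DTL = 35.10° ✓; |TL| = 14.10 ✗.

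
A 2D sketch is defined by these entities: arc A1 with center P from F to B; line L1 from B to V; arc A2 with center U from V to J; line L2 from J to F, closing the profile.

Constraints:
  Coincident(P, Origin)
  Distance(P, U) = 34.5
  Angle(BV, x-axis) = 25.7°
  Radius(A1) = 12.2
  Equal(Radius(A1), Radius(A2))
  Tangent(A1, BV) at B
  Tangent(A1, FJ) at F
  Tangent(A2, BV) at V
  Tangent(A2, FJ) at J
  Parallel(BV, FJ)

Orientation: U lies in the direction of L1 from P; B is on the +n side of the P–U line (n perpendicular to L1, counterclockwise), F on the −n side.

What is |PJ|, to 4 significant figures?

36.59

The slot axis is L1's direction at 25.7°, so u = (cos 25.7°, sin 25.7°) = (0.9011, 0.4337) and n = (−sin 25.7°, cos 25.7°) = (-0.4337, 0.9011). P is at the origin and U lies 34.5 along u from P, so U = 34.5·u = (31.09, 14.96). Tangency of A1 to both parallel lines with radius 12.2 puts B and F at P ± 12.2·n: B = (-5.291, 10.99), F = (5.291, -10.99). Equal radii place V and J the same way about U: V = U + 12.2·n = (25.80, 25.95), J = U − 12.2·n = (36.38, 3.968). Then |PJ| = |J − P| = 36.59.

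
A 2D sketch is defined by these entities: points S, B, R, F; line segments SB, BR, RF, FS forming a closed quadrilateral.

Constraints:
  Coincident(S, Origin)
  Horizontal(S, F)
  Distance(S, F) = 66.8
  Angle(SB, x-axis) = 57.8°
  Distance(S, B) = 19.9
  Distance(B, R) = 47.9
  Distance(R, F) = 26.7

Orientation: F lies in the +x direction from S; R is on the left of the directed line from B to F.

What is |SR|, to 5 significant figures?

63.010

S is at the origin; SF is horizontal with |SF| = 66.8 and F in +x, so F = (66.8, 0). SB runs at 57.8° with |SB| = 19.9, so B = (10.604, 16.839). R is determined by |BR| = 47.9 and |RF| = 26.7 together: it lies at the intersection of circle(B, 47.9) and circle(F, 26.7). With |BF| = 58.665, the foot of the radical line on BF is 42.812 from B and the perpendicular offset is √(47.9² − 42.812²) = 21.484. Taking the left-of-BF solution: R = (57.781, 25.131).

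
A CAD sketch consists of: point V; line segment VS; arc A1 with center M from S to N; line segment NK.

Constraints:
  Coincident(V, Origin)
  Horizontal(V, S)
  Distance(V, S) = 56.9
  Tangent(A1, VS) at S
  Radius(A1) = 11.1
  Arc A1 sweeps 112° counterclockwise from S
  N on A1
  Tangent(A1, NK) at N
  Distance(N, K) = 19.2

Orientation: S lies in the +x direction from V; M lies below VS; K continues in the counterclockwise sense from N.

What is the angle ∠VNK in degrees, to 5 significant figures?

130.13°

V is at the origin; VS is horizontal with |VS| = 56.9 and S on the +x side, so S = (56.900, 0.0000). A1 meets VS tangentially, so MS is at right angles to VS, so M = S + (0, -11.1) = (56.900, -11.100). On A1, S sits at bearing 90° from M; a 112° counterclockwise sweep puts N at bearing 202°, so N = M + 11.1·(cos 202°, sin 202°) = (46.608, -15.258). Tangency of A1 to NK means the radius MN is perpendicular to NK, so NK runs along (−sin 202°, cos 202°); with |NK| = 19.2, K = (53.801, -33.060). Then cos ∠VNK = NV·NK / (|NV||NK|), giving 130.13°.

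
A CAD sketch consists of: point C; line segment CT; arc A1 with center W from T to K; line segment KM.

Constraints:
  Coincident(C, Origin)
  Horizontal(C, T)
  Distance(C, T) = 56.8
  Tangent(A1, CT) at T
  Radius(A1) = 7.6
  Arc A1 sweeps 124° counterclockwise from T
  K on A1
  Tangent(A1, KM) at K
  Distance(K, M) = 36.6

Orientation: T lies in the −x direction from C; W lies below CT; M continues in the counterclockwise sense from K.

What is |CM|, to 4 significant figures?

59.98

C is at the origin; CT is horizontal with |CT| = 56.8 and T on the −x side, so T = (-56.80, 0.000). A1 meets CT tangentially, so WT is at right angles to CT, so W = T + (0, -7.6) = (-56.80, -7.600). On A1, T sits at bearing 90° from W; a 124° counterclockwise sweep puts K at bearing 214°, so K = W + 7.6·(cos 214°, sin 214°) = (-63.10, -11.85). Since A1 is tangent to KM there, WK ⟂ KM, so KM runs along (−sin 214°, cos 214°); with |KM| = 36.6, M = (-42.63, -42.19). Then |CM| = |M − C| = 59.98.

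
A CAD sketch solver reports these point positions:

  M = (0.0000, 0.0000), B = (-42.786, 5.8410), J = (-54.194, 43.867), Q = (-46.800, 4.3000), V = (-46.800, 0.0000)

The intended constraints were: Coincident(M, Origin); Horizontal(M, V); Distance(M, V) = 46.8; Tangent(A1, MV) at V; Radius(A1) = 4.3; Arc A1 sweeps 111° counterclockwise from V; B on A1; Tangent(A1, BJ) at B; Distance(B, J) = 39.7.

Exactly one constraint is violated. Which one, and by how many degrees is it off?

Tangent(A1, BJ) at B — off by 4.30°.

M = (0.00, 0.00) ✓; M.y = 0.00, V.y = 0.00 ✓; |MV| = 46.80 ✓; ∠(QV, VM) = 90.00° ✓; |QV| = 4.300 ✓; bearing(Q→B) − bearing(Q→V) = 111.0° ✓; |QB| = 4.300 ✓; ∠(QB, BJ) = 94.30° ✗; |BJ| = 39.70 ✓.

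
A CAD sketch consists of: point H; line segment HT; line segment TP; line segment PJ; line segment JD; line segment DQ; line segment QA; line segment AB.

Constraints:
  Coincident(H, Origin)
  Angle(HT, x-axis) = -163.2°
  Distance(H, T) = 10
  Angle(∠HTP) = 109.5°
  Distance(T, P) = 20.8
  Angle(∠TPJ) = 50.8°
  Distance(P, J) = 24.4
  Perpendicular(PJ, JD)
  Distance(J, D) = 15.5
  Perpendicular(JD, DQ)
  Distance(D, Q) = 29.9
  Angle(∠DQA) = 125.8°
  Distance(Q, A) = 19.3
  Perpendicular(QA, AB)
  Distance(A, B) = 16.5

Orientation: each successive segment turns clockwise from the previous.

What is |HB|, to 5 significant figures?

34.395

H is at the origin; HT runs at -163.2° with length 10.0, so T = (-9.5732, -2.8903). ∠HTP = 109.5° gives TP at 126.30° from the x-axis; with |TP| = 20.8, P = (-21.887, 13.873). ∠TPJ = 50.8° gives PJ at -2.9000° from the x-axis; with |PJ| = 24.4, J = (2.4817, 12.639). PJ ⟂ JD, so JD runs at -92.900°; with |JD| = 15.5, D = (1.6975, -2.8416). The perpendicularity gives DQ at right angles to JD, so DQ runs at 177.10°; with |DQ| = 29.9, Q = (-28.164, -1.3289). ∠DQA = 125.8° gives QA at 122.90° from the x-axis; with |QA| = 19.3, A = (-38.647, 14.876). QA is perpendicular to AB, so AB runs at 32.900°; with |AB| = 16.5, B = (-24.794, 23.838). Then |HB| = |B − H| = 34.395.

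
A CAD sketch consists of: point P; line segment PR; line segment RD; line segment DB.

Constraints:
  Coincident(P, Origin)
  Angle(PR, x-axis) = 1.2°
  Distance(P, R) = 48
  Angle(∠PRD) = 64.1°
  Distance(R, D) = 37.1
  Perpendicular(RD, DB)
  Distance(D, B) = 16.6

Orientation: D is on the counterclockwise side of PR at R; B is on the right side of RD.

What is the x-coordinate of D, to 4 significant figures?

31.09

P is at the origin; PR runs at 1.2° with length 48.0, so R = 48.0·(cos 1.2°, sin 1.2°) = (47.99, 1.005). ∠PRD = 64.1°, so RD runs at 1.2° + (180° − 64.1°) = 117.1° from the x-axis; with |RD| = 37.1, D = R + 37.1·(cos 117.1°, sin 117.1°) = (31.09, 34.03). So D.x = 31.09.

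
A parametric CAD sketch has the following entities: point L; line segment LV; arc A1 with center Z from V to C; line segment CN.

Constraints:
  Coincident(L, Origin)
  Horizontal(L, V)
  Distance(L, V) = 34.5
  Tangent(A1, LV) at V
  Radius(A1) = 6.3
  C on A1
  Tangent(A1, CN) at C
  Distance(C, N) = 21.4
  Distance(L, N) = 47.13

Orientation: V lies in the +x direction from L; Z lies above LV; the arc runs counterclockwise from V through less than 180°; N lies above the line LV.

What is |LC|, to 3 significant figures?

41.4

L is at the origin; LV is horizontal with |LV| = 34.5 and V on the +x side, so V = (34.5, 0.00). The tangent condition forces ZV to be normal to LV, so Z = V + (0, 6.3) = (34.5, 6.30). Since ZC ⟂ CN (tangency), |ZN| = √(6.3² + 21.4²) = 22.3 regardless of where C sits on A1. So N lies on both circle(L, 47.13) and circle(Z, 22.3); the above-LV intersection is N = (37.6, 28.4). C is the foot of the tangent from N: C = (40.7, 7.22).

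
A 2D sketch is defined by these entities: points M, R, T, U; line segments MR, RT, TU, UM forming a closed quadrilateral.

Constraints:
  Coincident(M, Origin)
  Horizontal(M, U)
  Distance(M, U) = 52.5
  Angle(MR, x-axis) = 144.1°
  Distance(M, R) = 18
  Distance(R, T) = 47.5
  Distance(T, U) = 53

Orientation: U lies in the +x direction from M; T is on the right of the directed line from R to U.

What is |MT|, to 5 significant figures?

31.918

Checks: |RT| = 47.50 ✓; |TU| = 53.00 ✓.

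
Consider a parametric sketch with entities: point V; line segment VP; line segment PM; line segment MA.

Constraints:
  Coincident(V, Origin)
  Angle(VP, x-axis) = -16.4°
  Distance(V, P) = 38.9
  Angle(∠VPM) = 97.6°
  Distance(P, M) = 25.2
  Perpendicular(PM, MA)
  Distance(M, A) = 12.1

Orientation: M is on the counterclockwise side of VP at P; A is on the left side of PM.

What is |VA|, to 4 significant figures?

40.26

V is at the origin; VP runs at -16.4° with length 38.9, so P = 38.9·(cos -16.4°, sin -16.4°) = (37.32, -10.98). ∠VPM = 97.6°, so PM runs at -16.4° + (180° − 97.6°) = 66.00° from the x-axis; with |PM| = 25.2, M = P + 25.2·(cos 66.00°, sin 66.00°) = (47.57, 12.04). PM ⟂ MA; with |MA| = 12.1 on the left of PM, A = M + 12.1·(-0.9135, 0.4067) = (36.51, 16.96). Then |VA| = |A − V| = 40.26.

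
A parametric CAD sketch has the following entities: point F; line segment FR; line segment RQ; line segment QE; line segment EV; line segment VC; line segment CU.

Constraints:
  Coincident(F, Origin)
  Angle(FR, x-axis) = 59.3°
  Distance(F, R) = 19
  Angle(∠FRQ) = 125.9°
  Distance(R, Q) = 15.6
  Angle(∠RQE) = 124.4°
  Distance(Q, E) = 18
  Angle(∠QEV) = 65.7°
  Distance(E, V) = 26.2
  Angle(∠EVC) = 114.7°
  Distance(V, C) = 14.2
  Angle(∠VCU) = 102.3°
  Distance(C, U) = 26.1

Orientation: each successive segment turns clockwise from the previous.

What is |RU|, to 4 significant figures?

14.88

F is at the origin; FR runs at 59.3° with length 19.0, so R = (9.700, 16.34). ∠FRQ = 125.9° gives RQ at 5.200° from the x-axis; with |RQ| = 15.6, Q = (25.24, 17.75). ∠RQE = 124.4° gives QE at -50.40° from the x-axis; with |QE| = 18.0, E = (36.71, 3.882). ∠QEV = 65.7° gives EV at -164.7° from the x-axis; with |EV| = 26.2, V = (11.44, -3.032). ∠EVC = 114.7° gives VC at 130.0° from the x-axis; with |VC| = 14.2, C = (2.311, 7.846). ∠VCU = 102.3° gives CU at 52.30° from the x-axis; with |CU| = 26.1, U = (18.27, 28.50). Then |RU| = |U − R| = 14.88.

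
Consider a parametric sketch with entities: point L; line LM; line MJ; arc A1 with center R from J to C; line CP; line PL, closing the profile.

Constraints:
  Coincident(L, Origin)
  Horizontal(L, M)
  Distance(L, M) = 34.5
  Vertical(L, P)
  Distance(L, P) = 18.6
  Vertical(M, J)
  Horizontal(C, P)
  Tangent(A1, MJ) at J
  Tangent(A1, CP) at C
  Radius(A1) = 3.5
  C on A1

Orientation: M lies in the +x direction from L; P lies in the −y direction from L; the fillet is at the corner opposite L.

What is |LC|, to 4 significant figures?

36.15

The virtual corner opposite L is at (34.50, -18.60). The tangent condition forces RJ to be normal to MJ and since A1 is tangent to CP there, RC ⟂ CP, with radius 3.5, so the center R sits 3.5 in from both sides at R = (31.00, -15.10). That places the tangent points at J = (34.50, -15.10) on MJ and C = (31.00, -18.60) on CP. Then |LC| = |C − L| = 36.15.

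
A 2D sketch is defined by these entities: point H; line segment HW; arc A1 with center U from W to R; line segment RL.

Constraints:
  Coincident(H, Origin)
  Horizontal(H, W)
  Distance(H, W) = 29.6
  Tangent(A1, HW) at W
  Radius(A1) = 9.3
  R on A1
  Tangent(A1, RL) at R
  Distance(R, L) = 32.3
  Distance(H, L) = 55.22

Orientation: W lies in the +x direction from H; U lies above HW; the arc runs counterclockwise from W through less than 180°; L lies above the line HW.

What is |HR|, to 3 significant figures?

40.2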